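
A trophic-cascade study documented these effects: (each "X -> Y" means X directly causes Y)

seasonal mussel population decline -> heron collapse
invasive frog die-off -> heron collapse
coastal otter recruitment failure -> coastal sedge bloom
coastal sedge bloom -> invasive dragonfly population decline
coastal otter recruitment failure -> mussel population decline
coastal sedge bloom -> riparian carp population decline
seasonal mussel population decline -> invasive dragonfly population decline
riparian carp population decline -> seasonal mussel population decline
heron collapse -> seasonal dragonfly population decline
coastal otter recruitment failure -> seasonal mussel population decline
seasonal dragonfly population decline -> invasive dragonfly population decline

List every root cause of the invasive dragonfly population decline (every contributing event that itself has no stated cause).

Tracing upstream from the invasive dragonfly population decline: the invasive dragonfly population decline ← the seasonal dragonfly population decline ← the heron collapse ← the invasive frog die-off.
A separate upstream branch: the invasive dragonfly population decline ← the coastal sedge bloom ← the coastal otter recruitment failure.
Each of those chain origins has no stated cause.

the coastal otter recruitment failure, the invasive frog die-off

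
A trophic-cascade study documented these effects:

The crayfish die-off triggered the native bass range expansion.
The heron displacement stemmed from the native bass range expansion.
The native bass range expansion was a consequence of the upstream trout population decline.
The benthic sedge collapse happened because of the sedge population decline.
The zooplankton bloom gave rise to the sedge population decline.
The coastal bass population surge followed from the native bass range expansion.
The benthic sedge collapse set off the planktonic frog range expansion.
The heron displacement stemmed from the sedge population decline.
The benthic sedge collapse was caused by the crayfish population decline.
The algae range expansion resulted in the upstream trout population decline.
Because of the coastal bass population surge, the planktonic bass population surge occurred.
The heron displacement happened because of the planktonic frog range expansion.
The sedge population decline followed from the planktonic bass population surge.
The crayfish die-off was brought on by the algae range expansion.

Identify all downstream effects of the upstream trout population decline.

Direct effects: the native bass range expansion.
2 steps out: the coastal bass population surge, the heron displacement.
3 steps out: the planktonic bass population surge.
4 steps out: the sedge population decline.
5 steps out: the benthic sedge collapse.
6 steps out: the planktonic frog range expansion.
Not reachable from it: the algae range expansion, the crayfish die-off, the zooplankton bloom, the crayfish population decline.

the benthic sedge collapse, the coastal bass population surge, the heron displacement, the native bass range expansion, the planktonic bass population surge, the planktonic frog range expansion, the sedge population decline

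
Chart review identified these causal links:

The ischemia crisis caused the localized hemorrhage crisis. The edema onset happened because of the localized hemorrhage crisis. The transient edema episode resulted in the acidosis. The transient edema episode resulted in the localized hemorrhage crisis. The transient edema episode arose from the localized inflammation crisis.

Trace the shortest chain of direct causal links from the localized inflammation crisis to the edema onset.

the localized inflammation crisis → the transient edema episode → the localized hemorrhage crisis → the edema onset

the localized inflammation crisis → the transient edema episode
the transient edema episode → the localized hemorrhage crisis
the localized hemorrhage crisis → the edema onset
Length: 3 steps.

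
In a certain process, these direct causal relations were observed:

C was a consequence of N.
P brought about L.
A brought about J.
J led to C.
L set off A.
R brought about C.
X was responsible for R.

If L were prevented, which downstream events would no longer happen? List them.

A, J

Downstream of L: A, J, C.
Of those, still caused via another path: C.
The remainder have no surviving cause.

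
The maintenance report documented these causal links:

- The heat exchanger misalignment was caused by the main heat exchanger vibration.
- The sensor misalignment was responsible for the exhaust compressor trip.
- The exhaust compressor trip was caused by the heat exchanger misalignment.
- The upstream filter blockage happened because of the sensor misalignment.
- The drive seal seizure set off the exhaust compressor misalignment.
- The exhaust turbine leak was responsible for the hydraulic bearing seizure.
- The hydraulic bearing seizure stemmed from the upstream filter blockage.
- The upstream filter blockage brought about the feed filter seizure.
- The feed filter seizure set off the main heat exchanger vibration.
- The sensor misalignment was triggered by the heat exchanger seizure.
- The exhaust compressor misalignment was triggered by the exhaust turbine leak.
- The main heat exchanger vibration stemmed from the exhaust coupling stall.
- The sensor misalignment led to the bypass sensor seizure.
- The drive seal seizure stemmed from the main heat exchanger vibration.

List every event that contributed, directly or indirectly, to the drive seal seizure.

the exhaust coupling stall, the feed filter seizure, the heat exchanger seizure, the main heat exchanger vibration, the sensor misalignment, the upstream filter blockage

Immediate cause of the drive seal seizure: the main heat exchanger vibration.
Further upstream: the heat exchanger seizure, the sensor misalignment, the upstream filter blockage, the feed filter seizure, the exhaust coupling stall.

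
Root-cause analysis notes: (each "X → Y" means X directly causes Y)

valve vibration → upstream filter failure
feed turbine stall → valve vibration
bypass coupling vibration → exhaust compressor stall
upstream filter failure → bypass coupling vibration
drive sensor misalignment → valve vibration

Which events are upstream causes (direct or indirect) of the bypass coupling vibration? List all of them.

Immediate cause of the bypass coupling vibration: the upstream filter failure.
Further upstream: the drive sensor misalignment, the valve vibration, the feed turbine stall.

the drive sensor misalignment, the feed turbine stall, the upstream filter failure, the valve vibration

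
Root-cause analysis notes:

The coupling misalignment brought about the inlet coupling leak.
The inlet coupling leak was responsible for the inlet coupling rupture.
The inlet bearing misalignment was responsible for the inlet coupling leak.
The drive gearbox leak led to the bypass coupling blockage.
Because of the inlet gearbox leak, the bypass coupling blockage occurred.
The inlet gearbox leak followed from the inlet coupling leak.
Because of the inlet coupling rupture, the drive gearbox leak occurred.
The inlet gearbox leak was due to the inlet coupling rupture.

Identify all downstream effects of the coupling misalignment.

Direct effects: the inlet coupling leak.
2 steps out: the inlet coupling rupture, the inlet gearbox leak.
3 steps out: the drive gearbox leak, the bypass coupling blockage.
Not reachable from it: the inlet bearing misalignment.

the bypass coupling blockage, the drive gearbox leak, the inlet coupling leak, the inlet coupling rupture, the inlet gearbox leak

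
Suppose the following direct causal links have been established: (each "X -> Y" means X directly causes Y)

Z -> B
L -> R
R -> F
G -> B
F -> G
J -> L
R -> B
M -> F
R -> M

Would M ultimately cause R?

No

M leads to F, G, B; R is not among them.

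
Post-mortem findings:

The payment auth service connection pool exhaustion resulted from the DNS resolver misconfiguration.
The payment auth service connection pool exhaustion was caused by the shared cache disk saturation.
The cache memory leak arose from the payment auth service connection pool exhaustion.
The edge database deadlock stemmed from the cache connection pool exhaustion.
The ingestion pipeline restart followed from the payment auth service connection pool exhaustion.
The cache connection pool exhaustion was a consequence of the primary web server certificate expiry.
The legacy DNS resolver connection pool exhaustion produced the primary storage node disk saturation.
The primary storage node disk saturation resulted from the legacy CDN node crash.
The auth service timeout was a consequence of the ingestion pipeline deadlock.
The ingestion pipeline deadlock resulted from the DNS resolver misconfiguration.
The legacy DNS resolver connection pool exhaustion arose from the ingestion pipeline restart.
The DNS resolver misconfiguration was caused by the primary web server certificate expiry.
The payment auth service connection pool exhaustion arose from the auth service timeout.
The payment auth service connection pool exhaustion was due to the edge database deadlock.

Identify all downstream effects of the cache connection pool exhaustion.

the cache memory leak, the edge database deadlock, the ingestion pipeline restart, the legacy DNS resolver connection pool exhaustion, the payment auth service connection pool exhaustion, the primary storage node disk saturation

Direct effects: the edge database deadlock.
2 steps out: the payment auth service connection pool exhaustion.
3 steps out: the ingestion pipeline restart, the cache memory leak.
4 steps out: the legacy DNS resolver connection pool exhaustion.
5 steps out: the primary storage node disk saturation.
Not reachable from it: the shared cache disk saturation, the primary web server certificate expiry, the DNS resolver misconfiguration, the ingestion pipeline deadlock, the auth service timeout, the legacy CDN node crash.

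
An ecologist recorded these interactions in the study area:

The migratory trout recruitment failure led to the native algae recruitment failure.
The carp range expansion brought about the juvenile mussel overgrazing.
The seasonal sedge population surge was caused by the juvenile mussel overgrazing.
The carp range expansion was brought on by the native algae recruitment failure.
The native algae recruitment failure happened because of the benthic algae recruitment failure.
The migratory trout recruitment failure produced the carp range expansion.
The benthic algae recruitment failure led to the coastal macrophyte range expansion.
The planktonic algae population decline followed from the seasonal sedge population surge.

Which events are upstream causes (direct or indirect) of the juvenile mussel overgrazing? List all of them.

Immediate cause of the juvenile mussel overgrazing: the carp range expansion.
Further upstream: the migratory trout recruitment failure, the benthic algae recruitment failure, the native algae recruitment failure.

the benthic algae recruitment failure, the carp range expansion, the migratory trout recruitment failure, the native algae recruitment failure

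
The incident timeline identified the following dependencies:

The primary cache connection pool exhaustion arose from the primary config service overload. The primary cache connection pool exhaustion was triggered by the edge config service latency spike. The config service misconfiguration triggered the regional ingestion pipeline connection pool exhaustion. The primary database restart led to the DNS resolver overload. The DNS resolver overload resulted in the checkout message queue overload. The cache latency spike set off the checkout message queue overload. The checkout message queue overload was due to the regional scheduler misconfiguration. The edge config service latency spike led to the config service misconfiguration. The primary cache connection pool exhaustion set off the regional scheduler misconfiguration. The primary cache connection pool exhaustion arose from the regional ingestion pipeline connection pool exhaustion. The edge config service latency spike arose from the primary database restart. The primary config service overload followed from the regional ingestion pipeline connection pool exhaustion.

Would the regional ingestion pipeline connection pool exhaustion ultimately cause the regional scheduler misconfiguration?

Yes

There is a causal chain: the regional ingestion pipeline connection pool exhaustion → the primary cache connection pool exhaustion → the regional scheduler misconfiguration.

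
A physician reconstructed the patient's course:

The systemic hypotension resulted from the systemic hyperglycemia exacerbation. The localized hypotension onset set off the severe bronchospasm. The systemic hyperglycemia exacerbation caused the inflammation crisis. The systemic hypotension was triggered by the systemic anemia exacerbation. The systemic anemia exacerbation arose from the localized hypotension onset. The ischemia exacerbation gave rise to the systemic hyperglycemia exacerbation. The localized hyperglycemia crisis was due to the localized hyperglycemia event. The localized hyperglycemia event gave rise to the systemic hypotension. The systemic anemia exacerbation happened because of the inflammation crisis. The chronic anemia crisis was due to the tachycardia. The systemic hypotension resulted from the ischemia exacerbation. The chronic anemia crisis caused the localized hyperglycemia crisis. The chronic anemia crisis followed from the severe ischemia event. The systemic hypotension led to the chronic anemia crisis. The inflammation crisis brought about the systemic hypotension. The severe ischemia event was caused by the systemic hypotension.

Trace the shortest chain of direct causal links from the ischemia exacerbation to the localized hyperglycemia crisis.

the ischemia exacerbation → the systemic hypotension
the systemic hypotension → the chronic anemia crisis
the chronic anemia crisis → the localized hyperglycemia crisis
Length: 3 steps.

the ischemia exacerbation → the systemic hypotension → the chronic anemia crisis → the localized hyperglycemia crisis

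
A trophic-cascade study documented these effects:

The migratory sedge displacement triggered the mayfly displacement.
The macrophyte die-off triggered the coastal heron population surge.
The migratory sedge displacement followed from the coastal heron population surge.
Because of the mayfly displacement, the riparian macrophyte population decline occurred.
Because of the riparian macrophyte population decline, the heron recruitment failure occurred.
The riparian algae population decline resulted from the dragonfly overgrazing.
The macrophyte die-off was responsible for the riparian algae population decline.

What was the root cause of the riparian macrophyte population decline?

Tracing upstream from the riparian macrophyte population decline: the riparian macrophyte population decline ← the mayfly displacement ← the migratory sedge displacement ← the coastal heron population surge ← the macrophyte die-off.
The macrophyte die-off has no stated cause, so it is the root.

the macrophyte die-off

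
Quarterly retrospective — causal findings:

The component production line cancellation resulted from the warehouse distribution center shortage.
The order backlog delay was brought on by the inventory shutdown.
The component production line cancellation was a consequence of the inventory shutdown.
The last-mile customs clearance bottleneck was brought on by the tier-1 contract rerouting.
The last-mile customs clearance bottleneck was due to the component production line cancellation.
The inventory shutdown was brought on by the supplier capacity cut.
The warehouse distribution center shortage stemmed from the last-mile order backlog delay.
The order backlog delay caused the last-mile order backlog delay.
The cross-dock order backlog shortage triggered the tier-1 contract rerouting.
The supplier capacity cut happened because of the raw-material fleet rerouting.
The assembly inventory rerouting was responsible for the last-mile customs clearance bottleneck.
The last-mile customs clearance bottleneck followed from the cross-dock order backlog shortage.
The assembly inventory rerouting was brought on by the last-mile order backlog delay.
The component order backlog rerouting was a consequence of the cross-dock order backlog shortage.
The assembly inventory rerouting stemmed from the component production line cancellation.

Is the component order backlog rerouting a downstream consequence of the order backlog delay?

The order backlog delay leads to the last-mile order backlog delay, the warehouse distribution center shortage, the component production line cancellation, the assembly inventory rerouting, the last-mile customs clearance bottleneck; the component order backlog rerouting is not among them.

No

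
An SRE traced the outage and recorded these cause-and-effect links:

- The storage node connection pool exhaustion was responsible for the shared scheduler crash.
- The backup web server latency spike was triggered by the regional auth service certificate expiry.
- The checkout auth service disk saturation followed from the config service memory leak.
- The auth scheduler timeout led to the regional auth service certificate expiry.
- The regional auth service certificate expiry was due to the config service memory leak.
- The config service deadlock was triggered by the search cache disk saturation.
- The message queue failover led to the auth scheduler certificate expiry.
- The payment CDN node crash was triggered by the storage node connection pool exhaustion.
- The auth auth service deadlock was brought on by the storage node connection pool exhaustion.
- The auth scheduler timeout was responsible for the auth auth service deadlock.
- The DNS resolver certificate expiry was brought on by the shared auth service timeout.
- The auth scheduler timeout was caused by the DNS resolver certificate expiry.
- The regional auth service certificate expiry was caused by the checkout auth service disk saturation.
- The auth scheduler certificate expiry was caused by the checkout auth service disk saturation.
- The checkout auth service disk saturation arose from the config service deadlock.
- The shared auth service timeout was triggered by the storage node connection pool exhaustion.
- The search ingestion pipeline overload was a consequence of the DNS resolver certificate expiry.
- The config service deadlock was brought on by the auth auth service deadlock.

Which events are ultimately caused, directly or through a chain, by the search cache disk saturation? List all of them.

the auth scheduler certificate expiry, the backup web server latency spike, the checkout auth service disk saturation, the config service deadlock, the regional auth service certificate expiry

Direct effects: the config service deadlock.
2 steps out: the checkout auth service disk saturation.
3 steps out: the auth scheduler certificate expiry, the regional auth service certificate expiry.
4 steps out: the backup web server latency spike.
Not reachable from it: the message queue failover, the storage node connection pool exhaustion, the shared auth service timeout, the shared scheduler crash, the DNS resolver certificate expiry, the config service memory leak, the auth scheduler timeout, the auth auth service deadlock, the search ingestion pipeline overload, the payment CDN node crash.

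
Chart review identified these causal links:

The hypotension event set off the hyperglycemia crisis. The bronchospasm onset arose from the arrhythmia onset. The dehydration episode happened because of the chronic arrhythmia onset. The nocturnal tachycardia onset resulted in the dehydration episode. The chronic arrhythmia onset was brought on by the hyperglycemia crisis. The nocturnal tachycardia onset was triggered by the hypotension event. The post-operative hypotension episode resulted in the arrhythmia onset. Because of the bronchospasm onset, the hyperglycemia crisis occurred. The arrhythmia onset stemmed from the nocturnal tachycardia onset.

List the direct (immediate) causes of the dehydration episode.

the chronic arrhythmia onset, the nocturnal tachycardia onset

Upstream contributors include the hypotension event, the arrhythmia onset, the bronchospasm onset, the hyperglycemia crisis, the post-operative hypotension episode, but only the chronic arrhythmia onset, the nocturnal tachycardia onset feed directly into the dehydration episode.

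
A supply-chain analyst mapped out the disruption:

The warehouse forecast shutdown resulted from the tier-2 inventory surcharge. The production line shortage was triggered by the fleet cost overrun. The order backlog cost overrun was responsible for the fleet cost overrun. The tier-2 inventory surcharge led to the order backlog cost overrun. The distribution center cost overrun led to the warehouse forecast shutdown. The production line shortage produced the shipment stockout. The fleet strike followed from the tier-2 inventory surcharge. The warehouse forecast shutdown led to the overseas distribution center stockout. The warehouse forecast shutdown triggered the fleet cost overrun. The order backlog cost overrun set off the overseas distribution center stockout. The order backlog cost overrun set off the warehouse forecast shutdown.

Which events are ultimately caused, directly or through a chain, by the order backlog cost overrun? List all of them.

Direct effects: the warehouse forecast shutdown, the overseas distribution center stockout, the fleet cost overrun.
2 steps out: the production line shortage.
3 steps out: the shipment stockout.
Not reachable from it: the tier-2 inventory surcharge, the fleet strike, the distribution center cost overrun.

the fleet cost overrun, the overseas distribution center stockout, the production line shortage, the shipment stockout, the warehouse forecast shutdown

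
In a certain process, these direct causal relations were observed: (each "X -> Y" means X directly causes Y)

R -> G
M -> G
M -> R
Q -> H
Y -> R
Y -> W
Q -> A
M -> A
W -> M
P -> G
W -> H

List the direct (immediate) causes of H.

Upstream contributors include Y, but only Q, W feed directly into H.

Q, W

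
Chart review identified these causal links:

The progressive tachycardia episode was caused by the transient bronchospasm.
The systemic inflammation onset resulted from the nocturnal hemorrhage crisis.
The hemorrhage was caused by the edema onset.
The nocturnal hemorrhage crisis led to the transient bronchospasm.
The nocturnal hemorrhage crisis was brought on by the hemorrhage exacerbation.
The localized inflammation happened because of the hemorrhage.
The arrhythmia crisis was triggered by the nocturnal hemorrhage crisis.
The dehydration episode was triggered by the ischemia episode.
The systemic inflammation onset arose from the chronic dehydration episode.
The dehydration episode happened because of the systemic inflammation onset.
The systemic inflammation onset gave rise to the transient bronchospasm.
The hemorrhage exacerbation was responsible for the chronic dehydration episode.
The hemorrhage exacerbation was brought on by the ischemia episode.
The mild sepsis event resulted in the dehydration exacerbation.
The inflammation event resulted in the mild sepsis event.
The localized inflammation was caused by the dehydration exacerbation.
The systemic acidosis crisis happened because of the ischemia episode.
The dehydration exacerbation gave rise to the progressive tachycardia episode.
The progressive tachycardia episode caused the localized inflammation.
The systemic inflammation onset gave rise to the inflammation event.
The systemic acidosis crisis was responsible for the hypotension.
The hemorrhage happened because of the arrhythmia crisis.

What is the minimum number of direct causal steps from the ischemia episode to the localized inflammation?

Shortest chain: the ischemia episode → the hemorrhage exacerbation → the nocturnal hemorrhage crisis → the arrhythmia crisis → the hemorrhage → the localized inflammation.

5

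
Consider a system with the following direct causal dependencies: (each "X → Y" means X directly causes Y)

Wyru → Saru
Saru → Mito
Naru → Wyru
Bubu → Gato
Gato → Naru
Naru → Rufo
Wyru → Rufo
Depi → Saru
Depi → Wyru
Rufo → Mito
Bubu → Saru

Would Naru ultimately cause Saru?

Yes

There is a causal chain: Naru → Wyru → Saru.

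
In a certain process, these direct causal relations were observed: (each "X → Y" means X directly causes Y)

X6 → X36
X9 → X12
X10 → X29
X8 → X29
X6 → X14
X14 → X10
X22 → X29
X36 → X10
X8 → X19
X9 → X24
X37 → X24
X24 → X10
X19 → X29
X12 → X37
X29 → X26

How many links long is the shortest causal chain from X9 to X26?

4

Shortest chain: X9 → X24 → X10 → X29 → X26.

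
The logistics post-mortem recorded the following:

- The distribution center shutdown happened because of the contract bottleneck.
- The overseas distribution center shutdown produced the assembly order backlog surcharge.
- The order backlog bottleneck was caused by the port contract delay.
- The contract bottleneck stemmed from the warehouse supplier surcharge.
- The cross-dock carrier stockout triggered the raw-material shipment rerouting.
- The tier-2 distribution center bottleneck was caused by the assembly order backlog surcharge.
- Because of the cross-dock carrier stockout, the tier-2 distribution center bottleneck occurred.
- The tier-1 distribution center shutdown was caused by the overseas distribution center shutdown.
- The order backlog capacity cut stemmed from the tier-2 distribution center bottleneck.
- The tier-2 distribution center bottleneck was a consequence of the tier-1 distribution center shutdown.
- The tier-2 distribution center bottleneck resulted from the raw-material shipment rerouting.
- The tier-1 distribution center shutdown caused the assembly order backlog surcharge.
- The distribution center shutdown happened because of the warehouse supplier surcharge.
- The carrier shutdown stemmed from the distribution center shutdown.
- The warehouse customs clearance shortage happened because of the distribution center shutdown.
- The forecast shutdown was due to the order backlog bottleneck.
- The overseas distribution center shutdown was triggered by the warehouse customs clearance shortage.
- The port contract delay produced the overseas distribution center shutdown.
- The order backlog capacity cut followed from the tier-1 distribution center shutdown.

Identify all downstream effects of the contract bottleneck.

Direct effects: the distribution center shutdown.
2 steps out: the warehouse customs clearance shortage, the carrier shutdown.
3 steps out: the overseas distribution center shutdown.
4 steps out: the tier-1 distribution center shutdown, the assembly order backlog surcharge.
5 steps out: the tier-2 distribution center bottleneck, the order backlog capacity cut.
Not reachable from it: the warehouse supplier surcharge, the port contract delay, the order backlog bottleneck, the cross-dock carrier stockout, the forecast shutdown, the raw-material shipment rerouting.

the assembly order backlog surcharge, the carrier shutdown, the distribution center shutdown, the order backlog capacity cut, the overseas distribution center shutdown, the tier-1 distribution center shutdown, the tier-2 distribution center bottleneck, the warehouse customs clearance shortage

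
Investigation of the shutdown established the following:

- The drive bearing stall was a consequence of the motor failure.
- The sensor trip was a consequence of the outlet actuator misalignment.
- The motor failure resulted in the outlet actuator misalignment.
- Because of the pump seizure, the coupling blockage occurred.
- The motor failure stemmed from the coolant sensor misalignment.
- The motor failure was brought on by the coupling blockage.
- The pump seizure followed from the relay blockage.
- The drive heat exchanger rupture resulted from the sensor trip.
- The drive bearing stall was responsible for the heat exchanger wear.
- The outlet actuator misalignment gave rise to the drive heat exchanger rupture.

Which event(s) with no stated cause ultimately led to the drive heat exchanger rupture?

Tracing upstream from the drive heat exchanger rupture: the drive heat exchanger rupture ← the outlet actuator misalignment ← the motor failure ← the coupling blockage ← the pump seizure ← the relay blockage.
A separate upstream branch: the drive heat exchanger rupture ← the outlet actuator misalignment ← the motor failure ← the coolant sensor misalignment.
Each of those chain origins has no stated cause.

the coolant sensor misalignment, the relay blockage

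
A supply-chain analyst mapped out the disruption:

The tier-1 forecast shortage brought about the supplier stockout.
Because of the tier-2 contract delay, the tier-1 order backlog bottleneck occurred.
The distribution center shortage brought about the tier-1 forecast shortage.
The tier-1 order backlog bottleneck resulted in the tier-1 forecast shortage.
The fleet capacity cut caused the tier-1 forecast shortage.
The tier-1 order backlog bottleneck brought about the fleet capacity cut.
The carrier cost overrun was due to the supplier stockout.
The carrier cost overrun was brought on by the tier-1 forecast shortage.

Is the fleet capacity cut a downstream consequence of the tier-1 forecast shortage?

The tier-1 forecast shortage leads to the supplier stockout, the carrier cost overrun; the fleet capacity cut is not among them.

No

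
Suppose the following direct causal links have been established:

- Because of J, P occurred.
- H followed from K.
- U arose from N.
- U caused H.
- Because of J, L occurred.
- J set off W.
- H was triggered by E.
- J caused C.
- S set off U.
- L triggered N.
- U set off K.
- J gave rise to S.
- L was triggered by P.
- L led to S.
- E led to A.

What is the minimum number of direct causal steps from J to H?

Shortest chain: J → S → U → H.

3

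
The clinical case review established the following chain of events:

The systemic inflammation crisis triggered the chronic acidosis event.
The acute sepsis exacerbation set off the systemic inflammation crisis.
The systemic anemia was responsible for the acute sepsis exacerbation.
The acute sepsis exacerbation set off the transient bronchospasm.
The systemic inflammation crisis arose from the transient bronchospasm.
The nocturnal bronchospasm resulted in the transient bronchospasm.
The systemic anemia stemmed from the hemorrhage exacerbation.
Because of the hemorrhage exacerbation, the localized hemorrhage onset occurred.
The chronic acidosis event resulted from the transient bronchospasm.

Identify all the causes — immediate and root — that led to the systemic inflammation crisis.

Immediate causes of the systemic inflammation crisis: the acute sepsis exacerbation, the transient bronchospasm.
Further upstream: the hemorrhage exacerbation, the systemic anemia, the nocturnal bronchospasm.

the acute sepsis exacerbation, the hemorrhage exacerbation, the nocturnal bronchospasm, the systemic anemia, the transient bronchospasm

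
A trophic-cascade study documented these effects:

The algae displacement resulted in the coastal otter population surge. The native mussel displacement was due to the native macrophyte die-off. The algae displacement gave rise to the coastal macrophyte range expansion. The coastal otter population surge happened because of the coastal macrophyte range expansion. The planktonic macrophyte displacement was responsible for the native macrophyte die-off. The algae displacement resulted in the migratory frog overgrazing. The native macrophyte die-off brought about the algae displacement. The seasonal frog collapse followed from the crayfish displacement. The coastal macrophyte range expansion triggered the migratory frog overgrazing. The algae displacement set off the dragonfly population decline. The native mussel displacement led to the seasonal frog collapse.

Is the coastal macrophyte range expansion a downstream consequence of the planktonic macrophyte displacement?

Yes

There is a causal chain: the planktonic macrophyte displacement → the native macrophyte die-off → the algae displacement → the coastal macrophyte range expansion.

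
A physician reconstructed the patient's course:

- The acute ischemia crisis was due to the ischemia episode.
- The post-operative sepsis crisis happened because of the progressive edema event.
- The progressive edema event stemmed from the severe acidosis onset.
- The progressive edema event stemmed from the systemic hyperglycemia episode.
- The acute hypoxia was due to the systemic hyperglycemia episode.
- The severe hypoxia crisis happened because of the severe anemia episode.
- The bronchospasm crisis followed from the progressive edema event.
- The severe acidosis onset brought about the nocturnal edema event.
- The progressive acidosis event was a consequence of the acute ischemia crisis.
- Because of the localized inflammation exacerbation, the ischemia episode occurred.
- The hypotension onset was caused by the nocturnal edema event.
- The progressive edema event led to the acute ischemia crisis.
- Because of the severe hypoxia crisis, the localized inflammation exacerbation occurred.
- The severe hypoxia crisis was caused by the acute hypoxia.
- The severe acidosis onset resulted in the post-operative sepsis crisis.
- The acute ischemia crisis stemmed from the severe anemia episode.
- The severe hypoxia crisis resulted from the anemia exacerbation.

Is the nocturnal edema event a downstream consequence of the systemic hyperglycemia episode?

No

The systemic hyperglycemia episode leads to the acute hypoxia, the progressive edema event, the severe hypoxia crisis, the localized inflammation exacerbation, the post-operative sepsis crisis, the ischemia episode, the acute ischemia crisis, the bronchospasm crisis, the progressive acidosis event; the nocturnal edema event is not among them.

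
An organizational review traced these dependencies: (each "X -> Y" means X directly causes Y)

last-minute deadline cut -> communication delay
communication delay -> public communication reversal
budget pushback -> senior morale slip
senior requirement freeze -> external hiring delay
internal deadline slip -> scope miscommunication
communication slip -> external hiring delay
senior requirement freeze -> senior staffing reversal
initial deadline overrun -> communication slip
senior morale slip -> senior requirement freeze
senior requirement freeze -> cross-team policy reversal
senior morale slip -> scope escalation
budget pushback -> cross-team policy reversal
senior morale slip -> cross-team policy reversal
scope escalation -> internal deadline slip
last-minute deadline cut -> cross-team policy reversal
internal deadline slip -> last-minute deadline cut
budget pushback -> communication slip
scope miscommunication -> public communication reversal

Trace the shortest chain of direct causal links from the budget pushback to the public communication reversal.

the budget pushback → the senior morale slip → the scope escalation → the internal deadline slip → the scope miscommunication → the public communication reversal

the budget pushback → the senior morale slip
the senior morale slip → the scope escalation
the scope escalation → the internal deadline slip
the internal deadline slip → the scope miscommunication
the scope miscommunication → the public communication reversal
Length: 5 steps.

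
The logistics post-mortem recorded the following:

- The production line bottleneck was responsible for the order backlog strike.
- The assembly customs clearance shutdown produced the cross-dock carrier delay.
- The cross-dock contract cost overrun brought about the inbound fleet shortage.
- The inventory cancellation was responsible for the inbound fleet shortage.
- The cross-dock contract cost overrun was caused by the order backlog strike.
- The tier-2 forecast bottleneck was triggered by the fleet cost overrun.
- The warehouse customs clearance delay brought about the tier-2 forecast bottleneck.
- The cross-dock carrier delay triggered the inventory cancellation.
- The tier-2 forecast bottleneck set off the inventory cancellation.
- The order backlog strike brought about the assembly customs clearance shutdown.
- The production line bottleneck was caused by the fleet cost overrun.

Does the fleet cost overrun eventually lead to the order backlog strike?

Yes

There is a causal chain: the fleet cost overrun → the production line bottleneck → the order backlog strike.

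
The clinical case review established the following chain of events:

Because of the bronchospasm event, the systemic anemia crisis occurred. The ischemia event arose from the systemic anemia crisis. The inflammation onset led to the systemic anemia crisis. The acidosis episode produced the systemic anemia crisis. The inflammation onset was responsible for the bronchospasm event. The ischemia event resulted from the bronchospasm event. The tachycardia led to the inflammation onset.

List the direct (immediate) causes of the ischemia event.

Upstream contributors include the tachycardia, the acidosis episode, the inflammation onset, but only the bronchospasm event, the systemic anemia crisis feed directly into the ischemia event.

the bronchospasm event, the systemic anemia crisis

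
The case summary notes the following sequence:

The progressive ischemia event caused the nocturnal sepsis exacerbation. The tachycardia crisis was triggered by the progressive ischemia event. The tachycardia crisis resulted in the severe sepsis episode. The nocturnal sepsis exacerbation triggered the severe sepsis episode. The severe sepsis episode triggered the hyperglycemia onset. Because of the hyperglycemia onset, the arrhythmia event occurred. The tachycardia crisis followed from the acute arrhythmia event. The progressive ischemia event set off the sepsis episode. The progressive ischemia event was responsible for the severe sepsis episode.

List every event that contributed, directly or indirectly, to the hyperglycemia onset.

the acute arrhythmia event, the nocturnal sepsis exacerbation, the progressive ischemia event, the severe sepsis episode, the tachycardia crisis

Immediate cause of the hyperglycemia onset: the severe sepsis episode.
Further upstream: the progressive ischemia event, the nocturnal sepsis exacerbation, the tachycardia crisis, the acute arrhythmia event.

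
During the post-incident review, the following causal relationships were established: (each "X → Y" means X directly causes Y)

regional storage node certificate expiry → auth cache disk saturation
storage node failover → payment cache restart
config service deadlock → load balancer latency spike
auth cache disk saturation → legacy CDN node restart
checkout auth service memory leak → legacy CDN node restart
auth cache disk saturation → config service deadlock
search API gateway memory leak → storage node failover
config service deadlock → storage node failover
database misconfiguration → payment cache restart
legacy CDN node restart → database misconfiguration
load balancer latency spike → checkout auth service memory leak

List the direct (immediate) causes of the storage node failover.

the config service deadlock, the search API gateway memory leak

Upstream contributors include the regional storage node certificate expiry, the auth cache disk saturation, but only the config service deadlock, the search API gateway memory leak feed directly into the storage node failover.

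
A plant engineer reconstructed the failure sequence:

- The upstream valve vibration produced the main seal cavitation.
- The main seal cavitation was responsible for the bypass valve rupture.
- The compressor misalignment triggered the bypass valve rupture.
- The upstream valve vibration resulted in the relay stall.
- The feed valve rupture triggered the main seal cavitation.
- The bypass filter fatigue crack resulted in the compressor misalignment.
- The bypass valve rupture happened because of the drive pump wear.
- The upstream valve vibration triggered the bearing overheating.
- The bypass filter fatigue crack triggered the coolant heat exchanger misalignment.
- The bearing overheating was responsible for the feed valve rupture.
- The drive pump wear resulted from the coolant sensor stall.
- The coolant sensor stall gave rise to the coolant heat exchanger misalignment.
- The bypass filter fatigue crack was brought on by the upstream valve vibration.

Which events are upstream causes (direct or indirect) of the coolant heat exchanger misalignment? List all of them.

the bypass filter fatigue crack, the coolant sensor stall, the upstream valve vibration

Immediate causes of the coolant heat exchanger misalignment: the bypass filter fatigue crack, the coolant sensor stall.
Further upstream: the upstream valve vibration.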